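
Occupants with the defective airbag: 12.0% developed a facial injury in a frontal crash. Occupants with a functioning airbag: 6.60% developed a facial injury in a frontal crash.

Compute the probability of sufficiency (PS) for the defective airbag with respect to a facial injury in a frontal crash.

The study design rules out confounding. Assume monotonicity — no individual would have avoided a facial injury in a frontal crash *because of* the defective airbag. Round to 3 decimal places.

PS ≈ 0.058

p₁ = 0.12, p₀ = 0.066.
Under exogeneity and monotonicity, PS = (p₁ − p₀) / (1 − p₀).
PS = (0.12 − 0.066) / (1 − 0.066) = 0.054 / 0.934 ≈ 0.0578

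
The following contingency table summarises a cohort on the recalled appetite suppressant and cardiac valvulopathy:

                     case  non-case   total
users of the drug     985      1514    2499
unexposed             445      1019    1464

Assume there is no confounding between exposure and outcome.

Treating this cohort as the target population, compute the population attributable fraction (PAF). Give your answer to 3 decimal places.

p₁ = P(outcome | exposed) = 985/2499 = 0.39416
p₀ = P(outcome | unexposed) = 445/1464 = 0.30396
Exposure prevalence π = 2499/3963 = 0.63058; overall risk P(Y=1) = 0.36084.
Under exogeneity, PAF = [P(Y=1) − p₀]/P(Y=1).
PAF = (0.36084 − 0.30396) / 0.36084 ≈ 0.1576

PAF ≈ 0.158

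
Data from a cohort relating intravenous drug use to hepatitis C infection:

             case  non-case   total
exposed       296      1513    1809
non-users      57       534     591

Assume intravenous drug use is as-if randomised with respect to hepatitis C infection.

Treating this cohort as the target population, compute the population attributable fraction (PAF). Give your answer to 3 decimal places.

PAF ≈ 0.344

p₁ = P(outcome | exposed) = 296/1809 = 0.16363
p₀ = P(outcome | unexposed) = 57/591 = 0.096447
Exposure prevalence π = 1809/2400 = 0.75375; overall risk P(Y=1) = 0.14708.
Under exogeneity, PAF = [P(Y=1) − p₀]/P(Y=1).
PAF = (0.14708 − 0.096447) / 0.14708 ≈ 0.3443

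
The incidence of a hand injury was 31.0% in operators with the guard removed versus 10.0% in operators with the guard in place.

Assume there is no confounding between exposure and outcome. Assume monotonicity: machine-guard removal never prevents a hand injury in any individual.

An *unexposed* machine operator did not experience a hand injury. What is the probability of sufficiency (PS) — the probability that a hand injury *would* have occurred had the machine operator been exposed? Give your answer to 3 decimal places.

PS ≈ 0.233

p₁ = 0.31, p₀ = 0.1.
Under exogeneity and monotonicity, PS = (p₁ − p₀) / (1 − p₀).
PS = (0.31 − 0.1) / (1 − 0.1) = 0.21 / 0.9 ≈ 0.2333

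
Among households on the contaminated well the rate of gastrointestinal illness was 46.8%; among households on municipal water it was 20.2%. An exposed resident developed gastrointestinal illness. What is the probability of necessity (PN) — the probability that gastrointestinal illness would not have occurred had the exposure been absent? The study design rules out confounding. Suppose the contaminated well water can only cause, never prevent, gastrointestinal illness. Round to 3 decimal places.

PN ≈ 0.568

p₁ = 0.468, p₀ = 0.202.
Under exogeneity and monotonicity, PN = (p₁ − p₀) / p₁.
PN = (0.468 − 0.202) / 0.468 = 0.266 / 0.468 ≈ 0.5684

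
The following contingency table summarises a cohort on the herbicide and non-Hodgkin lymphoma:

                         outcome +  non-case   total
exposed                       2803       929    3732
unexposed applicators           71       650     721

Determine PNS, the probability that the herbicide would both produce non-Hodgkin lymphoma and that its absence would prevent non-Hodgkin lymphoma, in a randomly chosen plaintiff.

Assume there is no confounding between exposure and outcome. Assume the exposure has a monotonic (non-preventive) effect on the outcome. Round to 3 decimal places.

p₁ = P(outcome | exposed) = 2803/3732 = 0.75107
p₀ = P(outcome | unexposed) = 71/721 = 0.098474
Under exogeneity and monotonicity, PNS = p₁ − p₀.
PNS = 0.75107 − 0.098474 = 0.6526

PNS ≈ 0.653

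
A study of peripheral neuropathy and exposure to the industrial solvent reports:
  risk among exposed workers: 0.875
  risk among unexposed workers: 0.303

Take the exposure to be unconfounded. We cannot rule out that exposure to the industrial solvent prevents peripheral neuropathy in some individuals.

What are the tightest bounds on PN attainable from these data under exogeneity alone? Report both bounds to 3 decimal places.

Let p₁ = 0.875, p₀ = 0.303.
Under exogeneity alone the bounds on PN are max{0,(p₁−p₀)/p₁} ≤ PN ≤ min{1,(1−p₀)/p₁}.
  lower = (p₁ − p₀)/p₁ = 0.572 / 0.875 ≈ 0.6537
  upper = min{1, (1 − p₀)/p₁} = 0.697 / 0.875 ≈ 0.7966

0.654 ≤ PN ≤ 0.797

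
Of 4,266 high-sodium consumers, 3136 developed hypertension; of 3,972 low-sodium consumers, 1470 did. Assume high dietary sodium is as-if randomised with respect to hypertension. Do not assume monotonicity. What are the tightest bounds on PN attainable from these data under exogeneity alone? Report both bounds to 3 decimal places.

p₁ = P(outcome | exposed) = 3136/4266 = 0.73511
p₀ = P(outcome | unexposed) = 1470/3972 = 0.37009
Under exogeneity alone the bounds on PN are max{0,(p₁−p₀)/p₁} ≤ PN ≤ min{1,(1−p₀)/p₁}.
  lower = (p₁ − p₀)/p₁ = 0.36502 / 0.73511 ≈ 0.4966
  upper = min{1, (1 − p₀)/p₁} = 0.62991 / 0.73511 ≈ 0.8569

0.497 ≤ PN ≤ 0.857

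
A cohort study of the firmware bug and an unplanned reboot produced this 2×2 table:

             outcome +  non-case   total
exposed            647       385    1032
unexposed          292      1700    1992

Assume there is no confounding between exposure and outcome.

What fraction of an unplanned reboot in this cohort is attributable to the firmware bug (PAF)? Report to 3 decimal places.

p₁ = P(outcome | exposed) = 647/1032 = 0.62694
p₀ = P(outcome | unexposed) = 292/1992 = 0.14659
Exposure prevalence π = 1032/3024 = 0.34127; overall risk P(Y=1) = 0.31052.
Under exogeneity, PAF = [P(Y=1) − p₀]/P(Y=1).
PAF = (0.31052 − 0.14659) / 0.31052 ≈ 0.5279

PAF ≈ 0.528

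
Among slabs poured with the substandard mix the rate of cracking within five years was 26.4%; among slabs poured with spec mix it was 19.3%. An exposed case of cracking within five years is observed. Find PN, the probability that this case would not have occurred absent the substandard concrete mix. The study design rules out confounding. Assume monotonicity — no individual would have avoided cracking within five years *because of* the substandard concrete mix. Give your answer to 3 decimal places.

p₁ = 0.264, p₀ = 0.193.
Under exogeneity and monotonicity, PN = (p₁ − p₀) / p₁.
PN = (0.264 − 0.193) / 0.264 = 0.071 / 0.264 ≈ 0.2689

PN ≈ 0.269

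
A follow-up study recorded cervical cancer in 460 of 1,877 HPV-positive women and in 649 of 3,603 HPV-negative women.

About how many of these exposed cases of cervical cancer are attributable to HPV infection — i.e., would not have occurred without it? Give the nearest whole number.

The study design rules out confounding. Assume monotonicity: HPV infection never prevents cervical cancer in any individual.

p₁ = P(outcome | exposed) = 460/1877 = 0.24507
p₀ = P(outcome | unexposed) = 649/3603 = 0.18013
PN = (p₁ − p₀)/p₁ = (0.24507 − 0.18013) / 0.24507 ≈ 0.26500.
Attributable cases ≈ PN × (exposed cases) = 0.26500 × 460 ≈ 121.90.

about 122 cases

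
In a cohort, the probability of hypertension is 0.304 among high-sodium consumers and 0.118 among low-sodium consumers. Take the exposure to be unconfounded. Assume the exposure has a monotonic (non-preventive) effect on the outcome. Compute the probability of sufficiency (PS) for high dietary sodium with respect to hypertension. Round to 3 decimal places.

PS ≈ 0.211

Let p₁ = 0.304, p₀ = 0.118.
Under exogeneity and monotonicity, PS = (p₁ − p₀) / (1 − p₀).
PS = (0.304 − 0.118) / (1 − 0.118) = 0.186 / 0.882 ≈ 0.2109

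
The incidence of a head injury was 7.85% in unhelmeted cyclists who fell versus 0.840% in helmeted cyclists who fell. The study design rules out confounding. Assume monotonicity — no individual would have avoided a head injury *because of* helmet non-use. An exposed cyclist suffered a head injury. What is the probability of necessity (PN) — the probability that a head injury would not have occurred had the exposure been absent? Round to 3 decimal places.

PN ≈ 0.893

p₁ = 0.0785, p₀ = 0.0084.
Under exogeneity and monotonicity, PN = (p₁ − p₀) / p₁.
PN = (0.0785 − 0.0084) / 0.0785 = 0.0701 / 0.0785 ≈ 0.8930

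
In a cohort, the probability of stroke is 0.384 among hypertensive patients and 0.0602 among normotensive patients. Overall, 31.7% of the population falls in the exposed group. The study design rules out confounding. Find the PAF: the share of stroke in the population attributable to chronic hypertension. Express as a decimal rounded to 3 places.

Let p₁ = 0.384, p₀ = 0.0602.
Overall risk P(Y=1) = π·p₁ + (1−π)·p₀ = 0.317×0.384 + 0.683×0.0602 = 0.16284.
Under exogeneity, PAF = [P(Y=1) − p₀] / P(Y=1).
PAF = (0.16284 − 0.0602) / 0.16284 ≈ 0.6303

PAF ≈ 0.630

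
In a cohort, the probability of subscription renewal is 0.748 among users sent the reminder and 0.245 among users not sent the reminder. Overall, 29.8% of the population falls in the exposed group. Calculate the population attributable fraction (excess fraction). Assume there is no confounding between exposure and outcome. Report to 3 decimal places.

PAF ≈ 0.380

Let p₁ = 0.748, p₀ = 0.245.
Overall risk P(Y=1) = π·p₁ + (1−π)·p₀ = 0.298×0.748 + 0.702×0.245 = 0.39489.
Under exogeneity, PAF = [P(Y=1) − p₀] / P(Y=1).
PAF = (0.39489 − 0.245) / 0.39489 ≈ 0.3796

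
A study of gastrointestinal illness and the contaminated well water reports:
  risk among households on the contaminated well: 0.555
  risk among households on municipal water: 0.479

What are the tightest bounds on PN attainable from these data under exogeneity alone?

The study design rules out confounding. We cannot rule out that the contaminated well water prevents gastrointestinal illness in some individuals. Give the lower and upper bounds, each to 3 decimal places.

0.137 ≤ PN ≤ 0.939

Let p₁ = 0.555, p₀ = 0.479.
Under exogeneity alone the bounds on PN are max{0,(p₁−p₀)/p₁} ≤ PN ≤ min{1,(1−p₀)/p₁}.
  lower = (p₁ − p₀)/p₁ = 0.076 / 0.555 ≈ 0.1369
  upper = min{1, (1 − p₀)/p₁} = 0.521 / 0.555 ≈ 0.9387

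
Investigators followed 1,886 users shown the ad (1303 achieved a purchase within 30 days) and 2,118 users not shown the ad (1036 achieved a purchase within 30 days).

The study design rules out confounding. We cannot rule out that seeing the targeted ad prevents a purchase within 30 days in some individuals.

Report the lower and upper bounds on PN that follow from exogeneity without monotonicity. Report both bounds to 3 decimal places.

0.292 ≤ PN ≤ 0.739

p₁ = P(outcome | exposed) = 1303/1886 = 0.69088
p₀ = P(outcome | unexposed) = 1036/2118 = 0.48914
Under exogeneity alone the bounds on PN are max{0,(p₁−p₀)/p₁} ≤ PN ≤ min{1,(1−p₀)/p₁}.
  lower = (p₁ − p₀)/p₁ = 0.20174 / 0.69088 ≈ 0.2920
  upper = min{1, (1 − p₀)/p₁} = 0.51086 / 0.69088 ≈ 0.7394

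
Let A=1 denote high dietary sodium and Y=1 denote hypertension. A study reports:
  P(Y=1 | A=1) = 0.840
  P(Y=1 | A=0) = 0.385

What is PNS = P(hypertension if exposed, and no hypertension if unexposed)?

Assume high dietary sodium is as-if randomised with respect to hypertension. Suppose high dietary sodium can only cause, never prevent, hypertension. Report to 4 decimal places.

PNS ≈ 0.4550

Let p₁ = 0.84, p₀ = 0.385.
Under exogeneity and monotonicity, PNS = p₁ − p₀.
PNS = 0.84 − 0.385 = 0.455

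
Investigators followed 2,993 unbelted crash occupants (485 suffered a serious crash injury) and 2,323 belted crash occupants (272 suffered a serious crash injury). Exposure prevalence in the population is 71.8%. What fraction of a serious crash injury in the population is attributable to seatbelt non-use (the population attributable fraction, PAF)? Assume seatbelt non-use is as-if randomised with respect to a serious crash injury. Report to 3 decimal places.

p₁ = P(outcome | exposed) = 485/2993 = 0.16204
p₀ = P(outcome | unexposed) = 272/2323 = 0.11709
Overall risk P(Y=1) = π·p₁ + (1−π)·p₀ = 0.718×0.16204 + 0.282×0.11709 = 0.14937.
Under exogeneity, PAF = [P(Y=1) − p₀] / P(Y=1).
PAF = (0.14937 − 0.11709) / 0.14937 ≈ 0.2161

PAF ≈ 0.216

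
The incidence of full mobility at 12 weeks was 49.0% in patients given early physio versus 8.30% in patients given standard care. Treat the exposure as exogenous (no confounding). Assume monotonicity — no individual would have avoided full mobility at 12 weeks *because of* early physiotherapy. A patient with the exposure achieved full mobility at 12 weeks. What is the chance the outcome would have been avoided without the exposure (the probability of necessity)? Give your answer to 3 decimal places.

PN ≈ 0.831

p₁ = 0.49, p₀ = 0.083.
Under exogeneity and monotonicity, PN = (p₁ − p₀) / p₁.
PN = (0.49 − 0.083) / 0.49 = 0.407 / 0.49 ≈ 0.8306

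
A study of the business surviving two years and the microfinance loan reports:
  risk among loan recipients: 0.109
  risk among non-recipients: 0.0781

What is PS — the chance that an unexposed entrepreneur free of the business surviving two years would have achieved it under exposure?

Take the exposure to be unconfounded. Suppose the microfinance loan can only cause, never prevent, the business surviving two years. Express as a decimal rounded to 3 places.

PS ≈ 0.034

Let p₁ = 0.109, p₀ = 0.0781.
Under exogeneity and monotonicity, PS = (p₁ − p₀) / (1 − p₀).
PS = (0.109 − 0.0781) / (1 − 0.0781) = 0.0309 / 0.9219 ≈ 0.0335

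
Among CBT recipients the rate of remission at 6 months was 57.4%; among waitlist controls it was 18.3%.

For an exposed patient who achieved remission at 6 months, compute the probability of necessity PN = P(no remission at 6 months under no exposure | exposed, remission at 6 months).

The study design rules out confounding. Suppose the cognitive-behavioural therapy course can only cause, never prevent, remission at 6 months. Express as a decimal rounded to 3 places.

p₁ = 0.574, p₀ = 0.183.
Under exogeneity and monotonicity, PN = (p₁ − p₀) / p₁.
PN = (0.574 − 0.183) / 0.574 = 0.391 / 0.574 ≈ 0.6812

PN ≈ 0.681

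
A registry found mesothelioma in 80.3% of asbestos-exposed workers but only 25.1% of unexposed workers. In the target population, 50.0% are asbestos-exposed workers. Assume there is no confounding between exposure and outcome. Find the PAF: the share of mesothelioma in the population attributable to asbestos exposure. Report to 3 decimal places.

p₁ = 0.803, p₀ = 0.251.
Overall risk P(Y=1) = π·p₁ + (1−π)·p₀ = 0.5×0.803 + 0.5×0.251 = 0.527.
Under exogeneity, PAF = [P(Y=1) − p₀] / P(Y=1).
PAF = (0.527 − 0.251) / 0.527 ≈ 0.5237

PAF ≈ 0.524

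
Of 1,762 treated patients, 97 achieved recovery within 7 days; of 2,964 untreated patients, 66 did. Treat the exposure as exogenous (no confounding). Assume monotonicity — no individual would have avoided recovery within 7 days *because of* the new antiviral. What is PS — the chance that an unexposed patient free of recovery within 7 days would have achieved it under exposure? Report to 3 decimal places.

p₁ = P(outcome | exposed) = 97/1762 = 0.055051
p₀ = P(outcome | unexposed) = 66/2964 = 0.022267
Under exogeneity and monotonicity, PS = (p₁ − p₀) / (1 − p₀).
PS = (0.055051 − 0.022267) / (1 − 0.022267) = 0.032784 / 0.97773 ≈ 0.0335

PS ≈ 0.034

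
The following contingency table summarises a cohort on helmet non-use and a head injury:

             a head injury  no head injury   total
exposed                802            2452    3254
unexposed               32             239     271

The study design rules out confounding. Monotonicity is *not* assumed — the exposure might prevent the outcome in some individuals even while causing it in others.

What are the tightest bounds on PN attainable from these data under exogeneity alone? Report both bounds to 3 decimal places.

p₁ = P(outcome | exposed) = 802/3254 = 0.24647
p₀ = P(outcome | unexposed) = 32/271 = 0.11808
Under exogeneity alone the bounds on PN are max{0,(p₁−p₀)/p₁} ≤ PN ≤ min{1,(1−p₀)/p₁}.
  lower = (p₁ − p₀)/p₁ = 0.12838 / 0.24647 ≈ 0.5209
  upper = min{1, (1 − p₀)/p₁} = 0.88192 / 0.24647 ≈ 3.5783 → capped at 1

0.521 ≤ PN ≤ 1.000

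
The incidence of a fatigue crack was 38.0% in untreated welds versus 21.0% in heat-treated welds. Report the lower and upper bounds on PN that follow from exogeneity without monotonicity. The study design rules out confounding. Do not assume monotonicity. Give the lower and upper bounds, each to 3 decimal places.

0.447 ≤ PN ≤ 1.000

p₁ = 0.38, p₀ = 0.21.
Under exogeneity alone the bounds on PN are max{0,(p₁−p₀)/p₁} ≤ PN ≤ min{1,(1−p₀)/p₁}.
  lower = (p₁ − p₀)/p₁ = 0.17 / 0.38 ≈ 0.4474
  upper = min{1, (1 − p₀)/p₁} = 0.79 / 0.38 ≈ 2.0789 → capped at 1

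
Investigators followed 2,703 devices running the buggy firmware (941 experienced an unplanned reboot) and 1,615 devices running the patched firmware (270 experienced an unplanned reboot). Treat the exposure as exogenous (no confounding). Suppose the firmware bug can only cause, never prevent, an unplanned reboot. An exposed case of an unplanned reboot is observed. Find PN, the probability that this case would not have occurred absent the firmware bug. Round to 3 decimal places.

p₁ = P(outcome | exposed) = 941/2703 = 0.34813
p₀ = P(outcome | unexposed) = 270/1615 = 0.16718
Under exogeneity and monotonicity, PN = (p₁ − p₀) / p₁.
PN = (0.34813 − 0.16718) / 0.34813 = 0.18095 / 0.34813 ≈ 0.5198

PN ≈ 0.520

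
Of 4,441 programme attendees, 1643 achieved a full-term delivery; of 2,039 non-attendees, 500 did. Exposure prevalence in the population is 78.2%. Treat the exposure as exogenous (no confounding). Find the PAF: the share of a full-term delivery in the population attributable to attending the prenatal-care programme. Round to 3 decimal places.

PAF ≈ 0.285

p₁ = P(outcome | exposed) = 1643/4441 = 0.36996
p₀ = P(outcome | unexposed) = 500/2039 = 0.24522
Overall risk P(Y=1) = π·p₁ + (1−π)·p₀ = 0.782×0.36996 + 0.218×0.24522 = 0.34277.
Under exogeneity, PAF = [P(Y=1) − p₀] / P(Y=1).
PAF = (0.34277 − 0.24522) / 0.34277 ≈ 0.2846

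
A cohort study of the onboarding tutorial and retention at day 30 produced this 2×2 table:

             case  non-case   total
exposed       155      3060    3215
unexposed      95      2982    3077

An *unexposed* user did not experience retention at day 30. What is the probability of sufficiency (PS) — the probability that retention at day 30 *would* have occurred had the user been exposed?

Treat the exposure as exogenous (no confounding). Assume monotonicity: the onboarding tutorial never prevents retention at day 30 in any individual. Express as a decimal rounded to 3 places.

PS ≈ 0.018

p₁ = P(outcome | exposed) = 155/3215 = 0.048212
p₀ = P(outcome | unexposed) = 95/3077 = 0.030874
Under exogeneity and monotonicity, PS = (p₁ − p₀)/(1 − p₀).
PS = (0.048212 − 0.030874) / 0.96913 ≈ 0.0179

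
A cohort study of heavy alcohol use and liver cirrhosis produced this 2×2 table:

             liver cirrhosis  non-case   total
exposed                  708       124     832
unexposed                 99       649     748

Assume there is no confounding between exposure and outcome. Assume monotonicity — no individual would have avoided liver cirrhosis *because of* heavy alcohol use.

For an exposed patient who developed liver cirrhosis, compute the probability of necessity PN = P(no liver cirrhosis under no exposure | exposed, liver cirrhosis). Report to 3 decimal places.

PN ≈ 0.844

p₁ = P(outcome | exposed) = 708/832 = 0.85096
p₀ = P(outcome | unexposed) = 99/748 = 0.13235
Under exogeneity and monotonicity, PN = (p₁ − p₀) / p₁.
PN = (0.85096 − 0.13235) / 0.85096 = 0.71861 / 0.85096 ≈ 0.8445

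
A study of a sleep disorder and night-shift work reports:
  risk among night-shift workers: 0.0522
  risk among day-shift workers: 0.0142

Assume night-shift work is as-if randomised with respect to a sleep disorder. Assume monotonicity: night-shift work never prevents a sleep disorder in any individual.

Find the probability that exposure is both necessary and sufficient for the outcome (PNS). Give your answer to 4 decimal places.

PNS ≈ 0.0380

Let p₁ = 0.0522, p₀ = 0.0142.
Under exogeneity and monotonicity, PNS = p₁ − p₀.
PNS = 0.0522 − 0.0142 = 0.038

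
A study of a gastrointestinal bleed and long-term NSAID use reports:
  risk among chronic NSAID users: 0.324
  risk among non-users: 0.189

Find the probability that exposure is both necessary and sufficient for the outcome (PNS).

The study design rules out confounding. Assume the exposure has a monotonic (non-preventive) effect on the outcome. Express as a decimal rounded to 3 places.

Let p₁ = 0.324, p₀ = 0.189.
Under exogeneity and monotonicity, PNS = p₁ − p₀.
PNS = 0.324 − 0.189 = 0.135

PNS ≈ 0.135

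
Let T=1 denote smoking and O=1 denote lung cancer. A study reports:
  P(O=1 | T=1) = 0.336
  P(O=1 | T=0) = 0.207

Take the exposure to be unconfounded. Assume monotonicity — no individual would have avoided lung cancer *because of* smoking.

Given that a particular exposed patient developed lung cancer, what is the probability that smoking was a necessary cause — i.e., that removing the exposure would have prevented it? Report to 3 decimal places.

Let p₁ = 0.336, p₀ = 0.207.
Under exogeneity and monotonicity, PN = (p₁ − p₀) / p₁.
PN = (0.336 − 0.207) / 0.336 = 0.129 / 0.336 ≈ 0.3839

PN ≈ 0.384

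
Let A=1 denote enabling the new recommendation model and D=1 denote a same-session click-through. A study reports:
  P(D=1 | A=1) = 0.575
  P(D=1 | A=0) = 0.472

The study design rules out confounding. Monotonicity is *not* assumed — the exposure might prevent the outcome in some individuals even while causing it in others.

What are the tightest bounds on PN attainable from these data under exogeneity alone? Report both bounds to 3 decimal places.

0.179 ≤ PN ≤ 0.918

Let p₁ = 0.575, p₀ = 0.472.
Under exogeneity alone the bounds on PN are max{0,(p₁−p₀)/p₁} ≤ PN ≤ min{1,(1−p₀)/p₁}.
  lower = (p₁ − p₀)/p₁ = 0.103 / 0.575 ≈ 0.1791
  upper = min{1, (1 − p₀)/p₁} = 0.528 / 0.575 ≈ 0.9183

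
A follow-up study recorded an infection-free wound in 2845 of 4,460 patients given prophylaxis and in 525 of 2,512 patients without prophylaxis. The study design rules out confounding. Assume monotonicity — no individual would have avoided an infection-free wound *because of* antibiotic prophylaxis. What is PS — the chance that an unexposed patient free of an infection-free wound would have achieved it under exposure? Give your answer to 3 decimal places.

p₁ = P(outcome | exposed) = 2845/4460 = 0.63789
p₀ = P(outcome | unexposed) = 525/2512 = 0.209
Under exogeneity and monotonicity, PS = (p₁ − p₀) / (1 − p₀).
PS = (0.63789 − 0.209) / (1 − 0.209) = 0.4289 / 0.791 ≈ 0.5422

PS ≈ 0.542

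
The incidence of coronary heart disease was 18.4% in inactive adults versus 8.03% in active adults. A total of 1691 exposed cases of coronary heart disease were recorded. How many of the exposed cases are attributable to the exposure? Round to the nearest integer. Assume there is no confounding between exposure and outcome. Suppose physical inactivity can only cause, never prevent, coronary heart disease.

p₁ = 0.184, p₀ = 0.0803.
PN = (p₁ − p₀)/p₁ = (0.184 − 0.0803) / 0.184 ≈ 0.56359.
Attributable cases ≈ PN × (exposed cases) = 0.56359 × 1691 ≈ 953.03.

about 953 cases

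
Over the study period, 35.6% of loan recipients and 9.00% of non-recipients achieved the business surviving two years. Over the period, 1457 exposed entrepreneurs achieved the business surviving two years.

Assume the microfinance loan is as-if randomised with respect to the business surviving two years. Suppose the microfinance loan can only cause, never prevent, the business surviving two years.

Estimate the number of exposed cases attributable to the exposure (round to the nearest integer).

p₁ = 0.356, p₀ = 0.09.
PN = (p₁ − p₀)/p₁ = (0.356 − 0.09) / 0.356 ≈ 0.74719.
Attributable cases ≈ PN × (exposed cases) = 0.74719 × 1457 ≈ 1088.66.

about 1089 cases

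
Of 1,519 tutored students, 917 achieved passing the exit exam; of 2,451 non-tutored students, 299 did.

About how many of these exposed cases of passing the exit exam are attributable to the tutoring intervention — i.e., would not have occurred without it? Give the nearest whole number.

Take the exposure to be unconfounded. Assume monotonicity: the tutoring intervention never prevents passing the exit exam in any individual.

about 732 cases

p₁ = P(outcome | exposed) = 917/1519 = 0.60369
p₀ = P(outcome | unexposed) = 299/2451 = 0.12199
PN = (p₁ − p₀)/p₁ = (0.60369 − 0.12199) / 0.60369 ≈ 0.79792.
Attributable cases ≈ PN × (exposed cases) = 0.79792 × 917 ≈ 731.70.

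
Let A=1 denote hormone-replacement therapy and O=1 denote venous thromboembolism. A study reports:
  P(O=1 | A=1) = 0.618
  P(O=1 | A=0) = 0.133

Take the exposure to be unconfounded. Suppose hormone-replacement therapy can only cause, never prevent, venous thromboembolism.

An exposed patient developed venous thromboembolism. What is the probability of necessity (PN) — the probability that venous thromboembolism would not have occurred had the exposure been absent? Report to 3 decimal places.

Let p₁ = 0.618, p₀ = 0.133.
Under exogeneity and monotonicity, PN = (p₁ − p₀) / p₁.
PN = (0.618 − 0.133) / 0.618 = 0.485 / 0.618 ≈ 0.7848

PN ≈ 0.785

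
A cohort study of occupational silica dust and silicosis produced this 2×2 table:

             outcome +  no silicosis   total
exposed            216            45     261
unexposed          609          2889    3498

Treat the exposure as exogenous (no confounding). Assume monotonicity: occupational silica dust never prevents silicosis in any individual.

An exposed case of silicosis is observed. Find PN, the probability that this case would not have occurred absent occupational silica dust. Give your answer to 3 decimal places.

p₁ = P(outcome | exposed) = 216/261 = 0.82759
p₀ = P(outcome | unexposed) = 609/3498 = 0.1741
Under exogeneity and monotonicity, PN = (p₁ − p₀) / p₁.
PN = (0.82759 − 0.1741) / 0.82759 = 0.65349 / 0.82759 ≈ 0.7896

PN ≈ 0.790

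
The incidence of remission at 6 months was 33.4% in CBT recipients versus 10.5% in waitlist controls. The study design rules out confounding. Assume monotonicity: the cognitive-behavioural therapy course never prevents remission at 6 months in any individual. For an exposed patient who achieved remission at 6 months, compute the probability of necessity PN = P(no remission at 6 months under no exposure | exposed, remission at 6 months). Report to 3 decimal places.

PN ≈ 0.686

p₁ = 0.334, p₀ = 0.105.
Under exogeneity and monotonicity, PN = (p₁ − p₀) / p₁.
PN = (0.334 − 0.105) / 0.334 = 0.229 / 0.334 ≈ 0.6856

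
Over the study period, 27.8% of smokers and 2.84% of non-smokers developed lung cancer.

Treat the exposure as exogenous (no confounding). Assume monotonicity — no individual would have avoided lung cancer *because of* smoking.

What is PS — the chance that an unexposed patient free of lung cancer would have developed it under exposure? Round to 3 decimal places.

p₁ = 0.278, p₀ = 0.0284.
Under exogeneity and monotonicity, PS = (p₁ − p₀) / (1 − p₀).
PS = (0.278 − 0.0284) / (1 − 0.0284) = 0.2496 / 0.9716 ≈ 0.2569

PS ≈ 0.257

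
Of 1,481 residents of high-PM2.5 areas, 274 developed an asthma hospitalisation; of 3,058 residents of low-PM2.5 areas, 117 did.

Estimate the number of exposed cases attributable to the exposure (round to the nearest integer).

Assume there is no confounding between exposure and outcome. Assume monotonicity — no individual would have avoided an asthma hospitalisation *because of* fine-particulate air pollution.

about 217 cases

p₁ = P(outcome | exposed) = 274/1481 = 0.18501
p₀ = P(outcome | unexposed) = 117/3058 = 0.03826
PN = (p₁ − p₀)/p₁ = (0.18501 − 0.03826) / 0.18501 ≈ 0.79320.
Attributable cases ≈ PN × (exposed cases) = 0.79320 × 274 ≈ 217.34.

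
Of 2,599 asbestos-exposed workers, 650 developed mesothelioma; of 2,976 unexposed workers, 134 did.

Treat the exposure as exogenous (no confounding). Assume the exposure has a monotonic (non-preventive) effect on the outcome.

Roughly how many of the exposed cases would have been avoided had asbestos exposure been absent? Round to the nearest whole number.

p₁ = P(outcome | exposed) = 650/2599 = 0.2501
p₀ = P(outcome | unexposed) = 134/2976 = 0.045027
PN = (p₁ − p₀)/p₁ = (0.2501 − 0.045027) / 0.2501 ≈ 0.81996.
Attributable cases ≈ PN × (exposed cases) = 0.81996 × 650 ≈ 532.98.

about 533 cases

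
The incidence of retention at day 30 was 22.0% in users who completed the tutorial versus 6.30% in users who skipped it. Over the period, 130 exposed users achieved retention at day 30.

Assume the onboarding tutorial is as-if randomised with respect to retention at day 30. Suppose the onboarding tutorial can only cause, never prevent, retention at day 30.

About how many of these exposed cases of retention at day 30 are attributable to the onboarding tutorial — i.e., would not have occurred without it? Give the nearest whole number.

p₁ = 0.22, p₀ = 0.063.
PN = (p₁ − p₀)/p₁ = (0.22 − 0.063) / 0.22 ≈ 0.71364.
Attributable cases ≈ PN × (exposed cases) = 0.71364 × 130 ≈ 92.77.

about 93 cases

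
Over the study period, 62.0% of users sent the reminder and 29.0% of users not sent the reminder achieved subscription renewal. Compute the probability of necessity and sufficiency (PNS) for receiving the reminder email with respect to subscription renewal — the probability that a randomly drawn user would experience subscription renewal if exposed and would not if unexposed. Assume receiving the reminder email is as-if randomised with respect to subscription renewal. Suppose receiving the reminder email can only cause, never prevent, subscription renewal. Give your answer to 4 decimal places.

PNS ≈ 0.3300

p₁ = 0.62, p₀ = 0.29.
Under exogeneity and monotonicity, PNS = p₁ − p₀.
PNS = 0.62 − 0.29 = 0.33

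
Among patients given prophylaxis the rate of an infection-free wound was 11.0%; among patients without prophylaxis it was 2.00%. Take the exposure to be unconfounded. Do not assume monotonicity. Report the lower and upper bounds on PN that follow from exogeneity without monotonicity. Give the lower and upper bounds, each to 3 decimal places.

p₁ = 0.11, p₀ = 0.02.
Under exogeneity alone the bounds on PN are max{0,(p₁−p₀)/p₁} ≤ PN ≤ min{1,(1−p₀)/p₁}.
  lower = (p₁ − p₀)/p₁ = 0.09 / 0.11 ≈ 0.8182
  upper = min{1, (1 − p₀)/p₁} = 0.98 / 0.11 ≈ 8.9091 → capped at 1

0.818 ≤ PN ≤ 1.000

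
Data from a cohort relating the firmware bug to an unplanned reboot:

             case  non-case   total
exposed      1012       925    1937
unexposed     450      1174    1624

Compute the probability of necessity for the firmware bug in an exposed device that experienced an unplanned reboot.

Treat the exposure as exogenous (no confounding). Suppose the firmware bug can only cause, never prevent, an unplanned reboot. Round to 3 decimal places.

PN ≈ 0.470

p₁ = P(outcome | exposed) = 1012/1937 = 0.52246
p₀ = P(outcome | unexposed) = 450/1624 = 0.27709
Under exogeneity and monotonicity, PN = (p₁ − p₀)/p₁.
PN = (0.52246 − 0.27709) / 0.52246 ≈ 0.4696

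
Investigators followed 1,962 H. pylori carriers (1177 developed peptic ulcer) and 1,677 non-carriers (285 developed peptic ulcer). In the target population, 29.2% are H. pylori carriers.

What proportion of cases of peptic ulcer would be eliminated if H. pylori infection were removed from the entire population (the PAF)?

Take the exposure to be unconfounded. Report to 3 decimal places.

PAF ≈ 0.425

p₁ = P(outcome | exposed) = 1177/1962 = 0.5999
p₀ = P(outcome | unexposed) = 285/1677 = 0.16995
Overall risk P(Y=1) = π·p₁ + (1−π)·p₀ = 0.292×0.5999 + 0.708×0.16995 = 0.29549.
Under exogeneity, PAF = [P(Y=1) − p₀] / P(Y=1).
PAF = (0.29549 − 0.16995) / 0.29549 ≈ 0.4249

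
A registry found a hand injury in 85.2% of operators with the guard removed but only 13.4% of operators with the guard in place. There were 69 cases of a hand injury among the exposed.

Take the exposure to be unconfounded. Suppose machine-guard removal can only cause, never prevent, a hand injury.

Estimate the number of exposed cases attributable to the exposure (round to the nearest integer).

about 58 cases

p₁ = 0.852, p₀ = 0.134.
PN = (p₁ − p₀)/p₁ = (0.852 − 0.134) / 0.852 ≈ 0.84272.
Attributable cases ≈ PN × (exposed cases) = 0.84272 × 69 ≈ 58.15.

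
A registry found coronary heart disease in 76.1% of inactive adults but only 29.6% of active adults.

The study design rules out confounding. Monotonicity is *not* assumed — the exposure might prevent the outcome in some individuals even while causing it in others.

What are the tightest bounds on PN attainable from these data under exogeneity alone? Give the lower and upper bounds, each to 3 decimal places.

0.611 ≤ PN ≤ 0.925

p₁ = 0.761, p₀ = 0.296.
Under exogeneity alone the bounds on PN are max{0,(p₁−p₀)/p₁} ≤ PN ≤ min{1,(1−p₀)/p₁}.
  lower = (p₁ − p₀)/p₁ = 0.465 / 0.761 ≈ 0.6110
  upper = min{1, (1 − p₀)/p₁} = 0.704 / 0.761 ≈ 0.9251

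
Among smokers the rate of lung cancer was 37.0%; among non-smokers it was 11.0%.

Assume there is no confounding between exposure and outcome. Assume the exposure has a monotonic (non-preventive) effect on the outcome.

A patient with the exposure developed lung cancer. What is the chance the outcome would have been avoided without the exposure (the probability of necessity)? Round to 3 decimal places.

PN ≈ 0.703

p₁ = 0.37, p₀ = 0.11.
Under exogeneity and monotonicity, PN = (p₁ − p₀) / p₁.
PN = (0.37 − 0.11) / 0.37 = 0.26 / 0.37 ≈ 0.7027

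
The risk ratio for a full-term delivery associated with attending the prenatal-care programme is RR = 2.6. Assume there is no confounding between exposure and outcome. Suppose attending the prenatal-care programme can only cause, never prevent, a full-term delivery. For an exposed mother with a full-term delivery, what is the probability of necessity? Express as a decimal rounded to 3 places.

PN ≈ 0.615

Under exogeneity and monotonicity, PN = (RR − 1) / RR = 1 − 1/RR.
PN = (2.6 − 1) / 2.6 = 1.6 / 2.6 ≈ 0.6154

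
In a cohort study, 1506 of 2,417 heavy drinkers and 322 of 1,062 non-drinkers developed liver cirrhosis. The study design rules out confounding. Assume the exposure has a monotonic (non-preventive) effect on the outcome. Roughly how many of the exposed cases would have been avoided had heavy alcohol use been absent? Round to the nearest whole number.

p₁ = P(outcome | exposed) = 1506/2417 = 0.62309
p₀ = P(outcome | unexposed) = 322/1062 = 0.3032
PN = (p₁ − p₀)/p₁ = (0.62309 − 0.3032) / 0.62309 ≈ 0.51339.
Attributable cases ≈ PN × (exposed cases) = 0.51339 × 1506 ≈ 773.16.

about 773 cases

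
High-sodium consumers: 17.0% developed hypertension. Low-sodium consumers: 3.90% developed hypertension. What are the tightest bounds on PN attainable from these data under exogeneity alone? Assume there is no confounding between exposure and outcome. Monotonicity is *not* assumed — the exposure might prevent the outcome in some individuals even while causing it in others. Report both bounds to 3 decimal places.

p₁ = 0.17, p₀ = 0.039.
Under exogeneity alone the bounds on PN are max{0,(p₁−p₀)/p₁} ≤ PN ≤ min{1,(1−p₀)/p₁}.
  lower = (p₁ − p₀)/p₁ = 0.131 / 0.17 ≈ 0.7706
  upper = min{1, (1 − p₀)/p₁} = 0.961 / 0.17 ≈ 5.6529 → capped at 1

0.771 ≤ PN ≤ 1.000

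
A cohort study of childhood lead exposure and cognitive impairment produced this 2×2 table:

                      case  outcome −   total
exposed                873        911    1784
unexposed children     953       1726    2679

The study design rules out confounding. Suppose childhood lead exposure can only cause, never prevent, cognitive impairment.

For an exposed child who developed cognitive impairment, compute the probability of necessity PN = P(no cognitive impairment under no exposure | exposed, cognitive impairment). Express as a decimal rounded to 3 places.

p₁ = P(outcome | exposed) = 873/1784 = 0.48935
p₀ = P(outcome | unexposed) = 953/2679 = 0.35573
Under exogeneity and monotonicity, PN = (p₁ − p₀) / p₁.
PN = (0.48935 − 0.35573) / 0.48935 = 0.13362 / 0.48935 ≈ 0.2731

PN ≈ 0.273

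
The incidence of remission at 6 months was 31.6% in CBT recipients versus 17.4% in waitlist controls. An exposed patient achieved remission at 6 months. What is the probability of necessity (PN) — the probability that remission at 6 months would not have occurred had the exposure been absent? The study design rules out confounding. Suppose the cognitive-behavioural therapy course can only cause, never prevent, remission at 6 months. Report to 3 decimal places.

PN ≈ 0.449

p₁ = 0.316, p₀ = 0.174.
Under exogeneity and monotonicity, PN = (p₁ − p₀) / p₁.
PN = (0.316 − 0.174) / 0.316 = 0.142 / 0.316 ≈ 0.4494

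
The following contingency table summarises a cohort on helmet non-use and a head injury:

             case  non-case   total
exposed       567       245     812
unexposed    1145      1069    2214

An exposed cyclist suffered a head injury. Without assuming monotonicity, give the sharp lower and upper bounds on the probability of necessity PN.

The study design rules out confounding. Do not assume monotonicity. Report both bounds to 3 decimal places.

0.259 ≤ PN ≤ 0.691

p₁ = P(outcome | exposed) = 567/812 = 0.69828
p₀ = P(outcome | unexposed) = 1145/2214 = 0.51716
Under exogeneity alone the bounds on PN are max{0,(p₁−p₀)/p₁} ≤ PN ≤ min{1,(1−p₀)/p₁}.
  lower = (p₁ − p₀)/p₁ = 0.18111 / 0.69828 ≈ 0.2594
  upper = min{1, (1 − p₀)/p₁} = 0.48284 / 0.69828 ≈ 0.6915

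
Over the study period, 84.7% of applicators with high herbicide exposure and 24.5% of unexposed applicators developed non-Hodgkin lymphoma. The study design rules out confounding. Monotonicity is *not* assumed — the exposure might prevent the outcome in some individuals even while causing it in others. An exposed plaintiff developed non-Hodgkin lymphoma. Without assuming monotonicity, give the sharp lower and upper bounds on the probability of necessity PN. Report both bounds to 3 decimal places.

0.711 ≤ PN ≤ 0.891

p₁ = 0.847, p₀ = 0.245.
Under exogeneity alone the bounds on PN are max{0,(p₁−p₀)/p₁} ≤ PN ≤ min{1,(1−p₀)/p₁}.
  lower = (p₁ − p₀)/p₁ = 0.602 / 0.847 ≈ 0.7107
  upper = min{1, (1 − p₀)/p₁} = 0.755 / 0.847 ≈ 0.8914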